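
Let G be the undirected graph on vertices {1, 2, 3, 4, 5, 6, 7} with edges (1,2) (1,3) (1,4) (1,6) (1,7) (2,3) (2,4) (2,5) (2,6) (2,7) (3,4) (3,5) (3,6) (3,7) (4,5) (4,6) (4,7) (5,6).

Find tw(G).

A width-4 tree decomposition is:
Bags: B1 = {1, 2, 3, 4, 7}  B2 = {1, 2, 3, 4, 6}  B3 = {2, 3, 4, 5, 6}
Tree: B1–B2, B2–B3
The largest bag has 5 vertices, giving width 4; this decomposition certifies tw(G) ≤ 4. For the lower bound, the 5 vertices {1, 2, 3, 4, 6} are pairwise adjacent, and any tree decomposition puts a clique entirely inside one bag — forcing width ≥ 4. Hence tw(G) = 4 exactly.

4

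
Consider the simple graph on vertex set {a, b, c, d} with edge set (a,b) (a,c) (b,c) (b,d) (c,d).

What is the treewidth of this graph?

2

A width-2 tree decomposition is:
Bags: B1 = {a, b, c}  B2 = {b, c, d}
Tree: B1–B2
Each bag holds 3 vertices, so the decomposition has width 2, which upper-bounds the treewidth. On the other hand G contains the 3-clique {b, c, d}. A clique must lie in a single bag of any decomposition, so no decomposition can have width below 2. Therefore the treewidth is 2.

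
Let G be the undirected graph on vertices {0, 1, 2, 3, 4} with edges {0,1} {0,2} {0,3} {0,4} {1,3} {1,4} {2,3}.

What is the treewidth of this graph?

A width-2 tree decomposition is:
Bags: B1 = {0, 2, 3}  B2 = {0, 1, 3}  B3 = {0, 1, 4}
Tree: B1–B2, B2–B3
Each bag holds 3 vertices, so the decomposition has width 2, which upper-bounds the treewidth. Conversely, {0, 1, 3} is a clique of size 3, and the vertices of any clique must share a bag in every tree decomposition; so some bag has ≥ 3 vertices and tw(G) ≥ 2. Combining the bounds, tw(G) = 2.

2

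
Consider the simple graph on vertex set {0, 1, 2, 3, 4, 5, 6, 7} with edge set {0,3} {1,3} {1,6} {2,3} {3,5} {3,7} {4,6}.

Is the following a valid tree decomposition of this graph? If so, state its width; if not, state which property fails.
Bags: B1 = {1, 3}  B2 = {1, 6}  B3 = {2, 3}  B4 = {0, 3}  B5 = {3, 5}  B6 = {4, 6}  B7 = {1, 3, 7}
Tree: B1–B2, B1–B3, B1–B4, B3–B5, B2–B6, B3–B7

No — bags containing vertex 1 are not connected in the tree.

A tree decomposition must satisfy three properties: every vertex lies in some bag; for every edge, both endpoints lie together in some bag; and for every vertex, the bags containing it form a connected subtree. Here bags containing vertex 1 are not connected in the tree, so the decomposition is invalid.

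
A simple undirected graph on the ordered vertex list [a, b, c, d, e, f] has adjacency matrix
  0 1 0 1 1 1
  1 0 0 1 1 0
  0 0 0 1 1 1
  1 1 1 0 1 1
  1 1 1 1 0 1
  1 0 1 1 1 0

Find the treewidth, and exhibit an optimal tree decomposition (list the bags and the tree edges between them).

Each bag holds 4 vertices, so the decomposition has width 3, which upper-bounds the treewidth. Conversely, {c, d, e, f} is a clique of size 4, and the vertices of any clique must share a bag in every tree decomposition; so some bag has ≥ 4 vertices and tw(G) ≥ 3. Hence tw(G) = 3 exactly.

Treewidth 3.
Bags: B1 = {c, d, e, f}  B2 = {a, d, e, f}  B3 = {a, b, d, e}
Tree: B1–B2, B2–B3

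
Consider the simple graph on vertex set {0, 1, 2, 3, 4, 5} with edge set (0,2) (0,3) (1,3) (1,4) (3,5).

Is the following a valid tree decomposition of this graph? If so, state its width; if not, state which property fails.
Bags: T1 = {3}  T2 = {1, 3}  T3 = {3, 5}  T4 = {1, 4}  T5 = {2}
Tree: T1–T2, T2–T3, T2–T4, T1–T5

No — vertex 0 appears in no bag.

A tree decomposition must satisfy three properties: every vertex lies in some bag; for every edge, both endpoints lie together in some bag; and for every vertex, the bags containing it form a connected subtree. Here vertex 0 appears in no bag, so the decomposition is invalid.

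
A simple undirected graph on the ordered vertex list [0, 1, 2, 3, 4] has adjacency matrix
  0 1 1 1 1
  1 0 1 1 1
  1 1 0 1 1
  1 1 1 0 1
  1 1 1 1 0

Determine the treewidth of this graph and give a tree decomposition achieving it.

Treewidth 4.
One such decomposition:
Bags: B1 = {0, 1, 2, 3, 4}
Tree: (single bag)

A single bag containing all 5 vertices is trivially a valid decomposition of width 4. For the lower bound, the 5 vertices {0, 1, 2, 3, 4} are pairwise adjacent, and any tree decomposition puts a clique entirely inside one bag — forcing width ≥ 4. Hence tw(G) = 4 exactly.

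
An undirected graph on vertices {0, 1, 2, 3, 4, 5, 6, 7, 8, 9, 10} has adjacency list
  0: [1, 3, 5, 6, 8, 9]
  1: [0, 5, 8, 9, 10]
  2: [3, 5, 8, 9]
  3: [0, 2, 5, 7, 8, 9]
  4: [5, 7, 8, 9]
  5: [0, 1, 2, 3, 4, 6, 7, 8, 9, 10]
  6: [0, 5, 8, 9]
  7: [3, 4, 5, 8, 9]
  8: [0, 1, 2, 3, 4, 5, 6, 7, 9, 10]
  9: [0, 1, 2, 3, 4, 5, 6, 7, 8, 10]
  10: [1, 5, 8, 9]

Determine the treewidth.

A width-4 tree decomposition is:
Bags: B1 = {1, 5, 8, 9, 10}  B2 = {0, 1, 5, 8, 9}  B3 = {0, 3, 5, 8, 9}  B4 = {0, 5, 6, 8, 9}  B5 = {3, 5, 7, 8, 9}  B6 = {2, 3, 5, 8, 9}  B7 = {4, 5, 7, 8, 9}
Tree: B1–B2, B2–B3, B3–B4, B3–B5, B5–B6, B5–B7
Each bag holds 5 vertices, so the decomposition has width 4, which upper-bounds the treewidth. Conversely, {0, 1, 5, 8, 9} is a clique of size 5, and the vertices of any clique must share a bag in every tree decomposition; so some bag has ≥ 5 vertices and tw(G) ≥ 4. The upper and lower bounds meet at 4, so that is the treewidth.

4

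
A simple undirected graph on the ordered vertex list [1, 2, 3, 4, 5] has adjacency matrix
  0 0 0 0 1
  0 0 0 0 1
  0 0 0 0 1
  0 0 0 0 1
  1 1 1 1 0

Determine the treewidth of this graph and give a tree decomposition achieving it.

Treewidth 1.
One such decomposition:
Bags: B1 = {3, 5}  B2 = {4, 5}  B3 = {1, 5}  B4 = {2, 5}
Tree: B1–B2, B2–B3, B3–B4

Every bag has size at most 2, so the width is 2 − 1 = 1 and tw(G) ≤ 1. Since G has at least one edge (e.g. 5–3), it is not an edgeless graph, so tw(G) ≥ 1. Therefore the treewidth is 1.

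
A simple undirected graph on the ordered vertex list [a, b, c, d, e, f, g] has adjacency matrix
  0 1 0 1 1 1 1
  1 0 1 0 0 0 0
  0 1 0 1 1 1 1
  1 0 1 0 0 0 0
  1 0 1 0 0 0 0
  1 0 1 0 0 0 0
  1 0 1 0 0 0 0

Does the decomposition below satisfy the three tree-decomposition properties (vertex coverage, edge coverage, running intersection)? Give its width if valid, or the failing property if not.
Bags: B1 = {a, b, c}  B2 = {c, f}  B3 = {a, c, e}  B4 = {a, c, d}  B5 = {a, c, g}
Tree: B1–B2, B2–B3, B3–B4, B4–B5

No — edge (a,f) lies in no bag.

A tree decomposition must satisfy three properties: every vertex lies in some bag; for every edge, both endpoints lie together in some bag; and for every vertex, the bags containing it form a connected subtree. Here edge (a,f) lies in no bag, so the decomposition is invalid.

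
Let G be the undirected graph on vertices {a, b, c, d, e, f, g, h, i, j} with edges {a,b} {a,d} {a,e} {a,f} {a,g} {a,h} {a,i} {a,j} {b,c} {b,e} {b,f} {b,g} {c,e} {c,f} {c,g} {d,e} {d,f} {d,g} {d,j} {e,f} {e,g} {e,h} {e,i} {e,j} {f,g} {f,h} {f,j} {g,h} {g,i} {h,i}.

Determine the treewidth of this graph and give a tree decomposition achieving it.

Each bag holds 5 vertices, so the decomposition has width 4, which upper-bounds the treewidth. On the other hand G contains the 5-clique {b, c, e, f, g}. A clique must lie in a single bag of any decomposition, so no decomposition can have width below 4. Therefore the treewidth is 4.

Treewidth 4.
One such decomposition:
Bags: B1 = {b, c, e, f, g}  B2 = {a, b, e, f, g}  B3 = {a, d, e, f, g}  B4 = {a, e, f, g, h}  B5 = {a, d, e, f, j}  B6 = {a, e, g, h, i}
Tree: B1–B2, B2–B3, B2–B4, B3–B5, B4–B6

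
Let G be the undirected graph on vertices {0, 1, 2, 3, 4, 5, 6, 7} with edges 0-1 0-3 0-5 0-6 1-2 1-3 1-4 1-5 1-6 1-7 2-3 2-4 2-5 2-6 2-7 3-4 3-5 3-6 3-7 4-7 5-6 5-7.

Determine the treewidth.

4

A width-4 tree decomposition is:
Bags: B1 = {1, 2, 3, 4, 7}  B2 = {1, 2, 3, 5, 7}  B3 = {1, 2, 3, 5, 6}  B4 = {0, 1, 3, 5, 6}
Tree: B1–B2, B2–B3, B3–B4
Each bag holds 5 vertices, so the decomposition has width 4, which upper-bounds the treewidth. On the other hand G contains the 5-clique {0, 1, 3, 5, 6}. A clique must lie in a single bag of any decomposition, so no decomposition can have width below 4. Combining the bounds, tw(G) = 4.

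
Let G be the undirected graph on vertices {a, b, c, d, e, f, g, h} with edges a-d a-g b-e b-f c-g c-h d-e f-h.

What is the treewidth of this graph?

2

A width-2 tree decomposition is:
Bags: B1 = {c, g, h}  B2 = {f, g, h}  B3 = {b, f, g}  B4 = {b, e, g}  B5 = {d, e, g}  B6 = {a, d, g}
Tree: B1–B2, B2–B3, B3–B4, B4–B5, B5–B6
Each bag holds 3 vertices, so the decomposition has width 2, which upper-bounds the treewidth. The edges g–c–h–f–b–e–d–a–g form a cycle, so G is not a tree and its treewidth is at least 2. Therefore the treewidth is 2.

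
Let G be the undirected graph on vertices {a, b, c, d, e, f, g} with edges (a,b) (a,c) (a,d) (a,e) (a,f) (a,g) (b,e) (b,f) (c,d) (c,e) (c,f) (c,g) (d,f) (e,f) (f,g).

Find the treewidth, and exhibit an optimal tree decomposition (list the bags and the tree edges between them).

Treewidth 3.
Bags: B1 = {a, b, e, f}  B2 = {a, c, e, f}  B3 = {a, c, d, f}  B4 = {a, c, f, g}
Tree: B1–B2, B2–B3, B3–B4

Each bag holds 4 vertices, so the decomposition has width 3, which upper-bounds the treewidth. For the lower bound, the 4 vertices {a, c, d, f} are pairwise adjacent, and any tree decomposition puts a clique entirely inside one bag — forcing width ≥ 3. The upper and lower bounds meet at 3, so that is the treewidth.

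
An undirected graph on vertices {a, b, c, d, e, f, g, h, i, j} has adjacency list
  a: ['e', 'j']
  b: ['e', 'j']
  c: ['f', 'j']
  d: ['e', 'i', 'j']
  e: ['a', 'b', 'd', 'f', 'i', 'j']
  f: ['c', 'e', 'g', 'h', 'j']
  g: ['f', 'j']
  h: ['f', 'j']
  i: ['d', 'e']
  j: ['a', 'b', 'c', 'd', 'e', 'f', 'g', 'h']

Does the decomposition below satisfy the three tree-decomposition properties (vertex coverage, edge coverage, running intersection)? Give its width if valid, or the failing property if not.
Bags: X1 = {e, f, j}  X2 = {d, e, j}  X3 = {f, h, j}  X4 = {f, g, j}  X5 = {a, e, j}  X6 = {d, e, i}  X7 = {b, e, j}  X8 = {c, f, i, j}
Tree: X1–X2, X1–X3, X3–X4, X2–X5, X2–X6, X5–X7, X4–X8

A tree decomposition must satisfy three properties: every vertex lies in some bag; for every edge, both endpoints lie together in some bag; and for every vertex, the bags containing it form a connected subtree. Here bags containing vertex i are not connected in the tree, so the decomposition is invalid.

No — bags containing vertex i are not connected in the tree.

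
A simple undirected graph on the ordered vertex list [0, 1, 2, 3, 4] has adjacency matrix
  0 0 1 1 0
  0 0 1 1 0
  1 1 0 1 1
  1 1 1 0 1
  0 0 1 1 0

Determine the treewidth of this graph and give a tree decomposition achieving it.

Treewidth 2.
One such decomposition:
Bags: B1 = {2, 3, 4}  B2 = {1, 2, 3}  B3 = {0, 2, 3}
Tree: B1–B2, B2–B3

The largest bag has 3 vertices, giving width 2; this decomposition certifies tw(G) ≤ 2. Conversely, {0, 2, 3} is a clique of size 3, and the vertices of any clique must share a bag in every tree decomposition; so some bag has ≥ 3 vertices and tw(G) ≥ 2. Hence tw(G) = 2 exactly.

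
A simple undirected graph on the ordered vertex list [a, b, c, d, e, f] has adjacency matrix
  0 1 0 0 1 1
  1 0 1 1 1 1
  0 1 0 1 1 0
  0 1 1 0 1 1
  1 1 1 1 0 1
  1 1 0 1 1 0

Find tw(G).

A width-3 tree decomposition is:
Bags: B1 = {b, d, e, f}  B2 = {b, c, d, e}  B3 = {a, b, e, f}
Tree: B1–B2, B1–B3
The largest bag has 4 vertices, giving width 3; this decomposition certifies tw(G) ≤ 3. On the other hand G contains the 4-clique {b, c, d, e}. A clique must lie in a single bag of any decomposition, so no decomposition can have width below 3. Hence tw(G) = 3 exactly.

3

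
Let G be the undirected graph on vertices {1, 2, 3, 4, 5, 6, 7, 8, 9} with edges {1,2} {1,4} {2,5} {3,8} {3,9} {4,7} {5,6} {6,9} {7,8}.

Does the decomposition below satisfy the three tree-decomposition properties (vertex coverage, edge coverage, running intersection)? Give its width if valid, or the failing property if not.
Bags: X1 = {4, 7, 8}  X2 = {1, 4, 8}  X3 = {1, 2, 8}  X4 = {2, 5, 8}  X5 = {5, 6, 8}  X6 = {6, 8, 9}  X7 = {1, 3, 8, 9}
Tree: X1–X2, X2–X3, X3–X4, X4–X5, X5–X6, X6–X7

No — bags containing vertex 1 are not connected in the tree.

A tree decomposition must satisfy three properties: every vertex lies in some bag; for every edge, both endpoints lie together in some bag; and for every vertex, the bags containing it form a connected subtree. Here bags containing vertex 1 are not connected in the tree, so the decomposition is invalid.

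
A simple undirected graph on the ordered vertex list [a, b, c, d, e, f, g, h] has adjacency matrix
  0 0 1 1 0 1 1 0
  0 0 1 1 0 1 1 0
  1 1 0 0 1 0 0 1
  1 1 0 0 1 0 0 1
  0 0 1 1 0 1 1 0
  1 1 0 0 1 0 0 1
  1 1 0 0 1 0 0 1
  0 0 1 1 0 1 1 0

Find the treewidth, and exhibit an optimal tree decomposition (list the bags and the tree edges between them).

Treewidth 4.
One optimal decomposition is:
Bags: B1 = {b, c, d, f, g}  B2 = {c, d, e, f, g}  B3 = {c, d, f, g, h}  B4 = {a, c, d, f, g}
Tree: B1–B2, B2–B3, B3–B4

The largest bag has 5 vertices, giving width 4; this decomposition certifies tw(G) ≤ 4. For the lower bound: the 5 vertex sets {b,f}, {e,g}, {c,h}, {d}, {a} are disjoint, each induces a connected subgraph, and every pair is joined by at least one edge of G. Contracting each set to a single vertex therefore yields K_{5} as a minor, and since treewidth is minor-monotone, tw(G) ≥ tw(K_{5}) = 4. Therefore the treewidth is 4.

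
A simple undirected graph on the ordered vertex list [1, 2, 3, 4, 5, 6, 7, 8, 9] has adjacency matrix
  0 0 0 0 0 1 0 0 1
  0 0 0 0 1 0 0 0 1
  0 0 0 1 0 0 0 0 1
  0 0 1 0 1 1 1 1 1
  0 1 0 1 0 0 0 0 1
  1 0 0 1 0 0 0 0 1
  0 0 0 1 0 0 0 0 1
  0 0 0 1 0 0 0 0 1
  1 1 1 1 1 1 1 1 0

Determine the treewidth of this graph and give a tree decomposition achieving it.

Each bag holds 3 vertices, so the decomposition has width 2, which upper-bounds the treewidth. For the lower bound, the 3 vertices {1, 6, 9} are pairwise adjacent, and any tree decomposition puts a clique entirely inside one bag — forcing width ≥ 2. Hence tw(G) = 2 exactly.

Treewidth 2.
One optimal decomposition is:
Bags: B1 = {4, 5, 9}  B2 = {4, 6, 9}  B3 = {2, 5, 9}  B4 = {1, 6, 9}  B5 = {4, 8, 9}  B6 = {3, 4, 9}  B7 = {4, 7, 9}
Tree: B1–B2, B1–B3, B2–B4, B2–B5, B5–B6, B5–B7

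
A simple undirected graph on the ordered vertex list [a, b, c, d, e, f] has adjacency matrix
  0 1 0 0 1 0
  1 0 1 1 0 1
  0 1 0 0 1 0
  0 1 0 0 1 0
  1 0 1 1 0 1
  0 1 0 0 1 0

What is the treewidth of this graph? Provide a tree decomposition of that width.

Treewidth 2.
One such decomposition:
Bags: B1 = {b, e, f}  B2 = {b, d, e}  B3 = {b, c, e}  B4 = {a, b, e}
Tree: B1–B2, B2–B3, B3–B4

Every bag has size at most 3, so the width is 3 − 1 = 2 and tw(G) ≤ 2. The edges f–e–d–b–f form a cycle, so G is not a tree and its treewidth is at least 2. The upper and lower bounds meet at 2, so that is the treewidth.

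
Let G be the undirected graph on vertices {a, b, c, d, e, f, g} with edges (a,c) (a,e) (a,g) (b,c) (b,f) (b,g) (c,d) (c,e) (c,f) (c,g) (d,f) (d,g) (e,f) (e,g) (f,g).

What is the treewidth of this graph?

3

A width-3 tree decomposition is:
Bags: B1 = {b, c, f, g}  B2 = {c, d, f, g}  B3 = {c, e, f, g}  B4 = {a, c, e, g}
Tree: B1–B2, B2–B3, B3–B4
The largest bag has 4 vertices, giving width 3; this decomposition certifies tw(G) ≤ 3. On the other hand G contains the 4-clique {a, c, e, g}. A clique must lie in a single bag of any decomposition, so no decomposition can have width below 3. Hence tw(G) = 3 exactly.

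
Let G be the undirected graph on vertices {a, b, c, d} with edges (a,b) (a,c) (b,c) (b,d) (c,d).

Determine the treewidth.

2

A width-2 tree decomposition is:
Bags: B1 = {a, b, c}  B2 = {b, c, d}
Tree: B1–B2
The largest bag has 3 vertices, giving width 2; this decomposition certifies tw(G) ≤ 2. Conversely, {b, c, d} is a clique of size 3, and the vertices of any clique must share a bag in every tree decomposition; so some bag has ≥ 3 vertices and tw(G) ≥ 2. Combining the bounds, tw(G) = 2.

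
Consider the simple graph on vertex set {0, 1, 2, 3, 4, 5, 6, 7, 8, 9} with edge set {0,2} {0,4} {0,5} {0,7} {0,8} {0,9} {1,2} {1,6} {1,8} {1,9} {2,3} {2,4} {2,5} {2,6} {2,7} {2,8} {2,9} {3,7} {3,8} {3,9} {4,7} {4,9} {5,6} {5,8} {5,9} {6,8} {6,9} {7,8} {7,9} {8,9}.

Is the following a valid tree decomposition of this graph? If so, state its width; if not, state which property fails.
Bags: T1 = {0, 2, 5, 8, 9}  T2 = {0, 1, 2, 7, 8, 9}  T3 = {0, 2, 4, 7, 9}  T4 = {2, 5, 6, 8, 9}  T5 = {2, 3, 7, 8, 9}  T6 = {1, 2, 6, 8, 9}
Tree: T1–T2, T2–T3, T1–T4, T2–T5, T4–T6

A tree decomposition must satisfy three properties: every vertex lies in some bag; for every edge, both endpoints lie together in some bag; and for every vertex, the bags containing it form a connected subtree. Here bags containing vertex 1 are not connected in the tree, so the decomposition is invalid.

No — bags containing vertex 1 are not connected in the tree.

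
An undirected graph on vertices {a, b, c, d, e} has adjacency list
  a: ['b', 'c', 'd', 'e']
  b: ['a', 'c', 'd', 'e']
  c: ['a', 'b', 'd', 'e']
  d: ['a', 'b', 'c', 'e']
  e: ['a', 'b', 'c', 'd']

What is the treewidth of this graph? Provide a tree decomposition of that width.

A single bag containing all 5 vertices is trivially a valid decomposition of width 4. Conversely, {a, b, c, d, e} is a clique of size 5, and the vertices of any clique must share a bag in every tree decomposition; so some bag has ≥ 5 vertices and tw(G) ≥ 4. Hence tw(G) = 4 exactly.

Treewidth 4.
One such decomposition:
Bags: B1 = {a, b, c, d, e}
Tree: (single bag)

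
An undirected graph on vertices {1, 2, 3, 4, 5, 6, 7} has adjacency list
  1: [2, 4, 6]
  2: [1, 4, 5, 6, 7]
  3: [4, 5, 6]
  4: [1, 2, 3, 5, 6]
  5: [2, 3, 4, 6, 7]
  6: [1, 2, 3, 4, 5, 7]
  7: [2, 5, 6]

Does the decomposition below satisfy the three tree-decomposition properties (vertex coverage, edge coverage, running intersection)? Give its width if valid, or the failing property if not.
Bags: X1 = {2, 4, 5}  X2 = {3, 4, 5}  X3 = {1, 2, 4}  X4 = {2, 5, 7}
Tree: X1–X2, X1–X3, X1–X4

A tree decomposition must satisfy three properties: every vertex lies in some bag; for every edge, both endpoints lie together in some bag; and for every vertex, the bags containing it form a connected subtree. Here vertex 6 appears in no bag, so the decomposition is invalid.

No — vertex 6 appears in no bag.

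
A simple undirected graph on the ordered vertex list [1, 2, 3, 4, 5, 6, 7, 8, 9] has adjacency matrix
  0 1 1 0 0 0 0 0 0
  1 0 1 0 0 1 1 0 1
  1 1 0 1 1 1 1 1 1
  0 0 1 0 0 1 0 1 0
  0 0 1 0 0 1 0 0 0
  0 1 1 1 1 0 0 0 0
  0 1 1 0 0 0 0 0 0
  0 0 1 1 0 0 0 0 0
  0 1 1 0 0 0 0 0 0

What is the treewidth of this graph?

A width-2 tree decomposition is:
Bags: B1 = {2, 3, 6}  B2 = {3, 4, 6}  B3 = {2, 3, 7}  B4 = {3, 4, 8}  B5 = {3, 5, 6}  B6 = {1, 2, 3}  B7 = {2, 3, 9}
Tree: B1–B2, B1–B3, B2–B4, B1–B5, B1–B6, B1–B7
Each bag holds 3 vertices, so the decomposition has width 2, which upper-bounds the treewidth. On the other hand G contains the 3-clique {3, 4, 8}. A clique must lie in a single bag of any decomposition, so no decomposition can have width below 2. Combining the bounds, tw(G) = 2.

2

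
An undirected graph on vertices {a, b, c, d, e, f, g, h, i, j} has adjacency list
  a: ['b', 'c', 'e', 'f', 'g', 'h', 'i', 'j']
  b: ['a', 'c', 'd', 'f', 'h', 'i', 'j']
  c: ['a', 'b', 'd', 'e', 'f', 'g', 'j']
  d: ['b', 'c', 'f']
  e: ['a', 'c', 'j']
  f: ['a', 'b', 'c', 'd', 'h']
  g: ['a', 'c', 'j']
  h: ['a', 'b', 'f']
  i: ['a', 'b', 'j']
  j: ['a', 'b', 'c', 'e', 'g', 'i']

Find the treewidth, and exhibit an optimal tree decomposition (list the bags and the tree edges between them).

Treewidth 3.
One optimal decomposition is:
Bags: B1 = {a, b, c, f}  B2 = {a, b, c, j}  B3 = {b, c, d, f}  B4 = {a, c, g, j}  B5 = {a, b, f, h}  B6 = {a, b, i, j}  B7 = {a, c, e, j}
Tree: B1–B2, B1–B3, B2–B4, B1–B5, B2–B6, B4–B7

Every bag has size at most 4, so the width is 4 − 1 = 3 and tw(G) ≤ 3. On the other hand G contains the 4-clique {b, c, d, f}. A clique must lie in a single bag of any decomposition, so no decomposition can have width below 3. Combining the bounds, tw(G) = 3.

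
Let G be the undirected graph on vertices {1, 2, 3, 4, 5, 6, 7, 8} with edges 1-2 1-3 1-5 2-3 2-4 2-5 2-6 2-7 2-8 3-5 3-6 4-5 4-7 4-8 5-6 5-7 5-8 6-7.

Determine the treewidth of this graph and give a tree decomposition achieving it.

Every bag has size at most 4, so the width is 4 − 1 = 3 and tw(G) ≤ 3. On the other hand G contains the 4-clique {2, 4, 5, 8}. A clique must lie in a single bag of any decomposition, so no decomposition can have width below 3. Therefore the treewidth is 3.

Treewidth 3.
Bags: B1 = {2, 5, 6, 7}  B2 = {2, 4, 5, 7}  B3 = {2, 4, 5, 8}  B4 = {2, 3, 5, 6}  B5 = {1, 2, 3, 5}
Tree: B1–B2, B2–B3, B1–B4, B4–B5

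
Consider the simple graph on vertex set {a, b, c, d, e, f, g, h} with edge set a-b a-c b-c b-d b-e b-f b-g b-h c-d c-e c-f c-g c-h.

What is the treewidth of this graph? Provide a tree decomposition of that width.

Every bag has size at most 3, so the width is 3 − 1 = 2 and tw(G) ≤ 2. On the other hand G contains the 3-clique {b, c, d}. A clique must lie in a single bag of any decomposition, so no decomposition can have width below 2. Combining the bounds, tw(G) = 2.

Treewidth 2.
Bags: B1 = {b, c, g}  B2 = {a, b, c}  B3 = {b, c, e}  B4 = {b, c, f}  B5 = {b, c, h}  B6 = {b, c, d}
Tree: B1–B2, B2–B3, B2–B4, B3–B5, B4–B6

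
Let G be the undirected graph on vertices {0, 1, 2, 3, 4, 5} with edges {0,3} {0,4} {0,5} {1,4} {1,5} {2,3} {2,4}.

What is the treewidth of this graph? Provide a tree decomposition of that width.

Treewidth 2.
One such decomposition:
Bags: B1 = {0, 1, 5}  B2 = {0, 1, 4}  B3 = {0, 3, 4}  B4 = {2, 3, 4}
Tree: B1–B2, B2–B3, B3–B4

Each bag holds 3 vertices, so the decomposition has width 2, which upper-bounds the treewidth. Since 5–1–4–0–5 is a cycle in G, G is not acyclic. Forests are exactly the graphs of treewidth ≤ 1, so tw(G) ≥ 2. The upper and lower bounds meet at 2, so that is the treewidth.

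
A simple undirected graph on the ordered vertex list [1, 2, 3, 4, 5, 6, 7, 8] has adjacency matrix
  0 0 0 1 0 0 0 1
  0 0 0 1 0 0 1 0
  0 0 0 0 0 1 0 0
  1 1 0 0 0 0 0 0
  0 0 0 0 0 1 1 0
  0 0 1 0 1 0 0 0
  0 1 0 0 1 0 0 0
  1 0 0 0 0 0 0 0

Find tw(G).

A width-1 tree decomposition is:
Bags: B1 = {3, 6}  B2 = {5, 6}  B3 = {5, 7}  B4 = {2, 7}  B5 = {2, 4}  B6 = {1, 4}  B7 = {1, 8}
Tree: B1–B2, B2–B3, B3–B4, B4–B5, B5–B6, B6–B7
Each bag holds 2 vertices, so the decomposition has width 1, which upper-bounds the treewidth. Any graph with an edge has treewidth ≥ 1, and G has the edge 3–6. Therefore the treewidth is 1.

1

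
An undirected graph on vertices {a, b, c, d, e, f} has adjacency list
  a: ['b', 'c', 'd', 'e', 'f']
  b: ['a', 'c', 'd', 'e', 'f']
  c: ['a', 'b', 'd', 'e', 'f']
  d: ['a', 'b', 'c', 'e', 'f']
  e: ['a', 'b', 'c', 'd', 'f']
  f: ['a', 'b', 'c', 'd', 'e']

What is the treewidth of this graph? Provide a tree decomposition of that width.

Treewidth 5.
One optimal decomposition is:
Bags: B1 = {a, b, c, d, e, f}
Tree: (single bag)

With just one bag of size 6, the width is 6 − 1 = 5, so tw(G) ≤ 5. Conversely, {a, b, c, d, e, f} is a clique of size 6, and the vertices of any clique must share a bag in every tree decomposition; so some bag has ≥ 6 vertices and tw(G) ≥ 5. Therefore the treewidth is 5.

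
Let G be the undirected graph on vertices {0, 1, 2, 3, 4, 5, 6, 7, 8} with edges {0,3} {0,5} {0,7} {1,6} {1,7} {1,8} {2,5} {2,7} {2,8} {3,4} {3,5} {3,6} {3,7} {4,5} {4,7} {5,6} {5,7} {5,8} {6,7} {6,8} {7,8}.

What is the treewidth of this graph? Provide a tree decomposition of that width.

Each bag holds 4 vertices, so the decomposition has width 3, which upper-bounds the treewidth. For the lower bound, the 4 vertices {1, 6, 7, 8} are pairwise adjacent, and any tree decomposition puts a clique entirely inside one bag — forcing width ≥ 3. Combining the bounds, tw(G) = 3.

Treewidth 3.
One such decomposition:
Bags: B1 = {3, 5, 6, 7}  B2 = {0, 3, 5, 7}  B3 = {3, 4, 5, 7}  B4 = {5, 6, 7, 8}  B5 = {2, 5, 7, 8}  B6 = {1, 6, 7, 8}
Tree: B1–B2, B1–B3, B1–B4, B4–B5, B4–B6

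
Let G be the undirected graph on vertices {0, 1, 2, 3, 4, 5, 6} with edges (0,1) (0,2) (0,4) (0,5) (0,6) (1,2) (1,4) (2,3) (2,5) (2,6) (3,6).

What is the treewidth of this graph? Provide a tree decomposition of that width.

Treewidth 2.
One such decomposition:
Bags: B1 = {0, 1, 4}  B2 = {0, 1, 2}  B3 = {0, 2, 6}  B4 = {0, 2, 5}  B5 = {2, 3, 6}
Tree: B1–B2, B2–B3, B2–B4, B3–B5

Each bag holds 3 vertices, so the decomposition has width 2, which upper-bounds the treewidth. Conversely, {0, 1, 2} is a clique of size 3, and the vertices of any clique must share a bag in every tree decomposition; so some bag has ≥ 3 vertices and tw(G) ≥ 2. Hence tw(G) = 2 exactly.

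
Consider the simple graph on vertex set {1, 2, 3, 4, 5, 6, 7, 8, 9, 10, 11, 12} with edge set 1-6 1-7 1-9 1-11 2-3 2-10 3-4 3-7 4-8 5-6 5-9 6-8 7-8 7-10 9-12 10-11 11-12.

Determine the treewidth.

3

A width-3 tree decomposition is:
Bags: B1 = {5, 6, 9, 12}  B2 = {1, 6, 9, 12}  B3 = {1, 6, 11, 12}  B4 = {1, 6, 8, 11}  B5 = {1, 7, 8, 11}  B6 = {7, 8, 10, 11}  B7 = {4, 7, 8, 10}  B8 = {3, 4, 7, 10}  B9 = {2, 3, 4, 10}
Tree: B1–B2, B2–B3, B3–B4, B4–B5, B5–B6, B6–B7, B7–B8, B8–B9
Every bag has size at most 4, so the width is 4 − 1 = 3 and tw(G) ≤ 3. For the lower bound: the 4 vertex sets {5,9,12}, {6}, {1}, {7,8,10,11} are disjoint, each induces a connected subgraph, and every pair is joined by at least one edge of G. Contracting each set to a single vertex therefore yields K_{4} as a minor, and since treewidth is minor-monotone, tw(G) ≥ tw(K_{4}) = 3. Combining the bounds, tw(G) = 3.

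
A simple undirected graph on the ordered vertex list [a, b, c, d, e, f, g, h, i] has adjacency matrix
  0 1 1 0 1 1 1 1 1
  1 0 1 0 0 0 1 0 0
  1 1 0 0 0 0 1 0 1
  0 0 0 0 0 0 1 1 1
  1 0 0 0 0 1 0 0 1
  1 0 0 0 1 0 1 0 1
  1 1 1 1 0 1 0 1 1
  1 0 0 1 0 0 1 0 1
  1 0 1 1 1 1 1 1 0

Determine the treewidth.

3

A width-3 tree decomposition is:
Bags: B1 = {a, f, g, i}  B2 = {a, g, h, i}  B3 = {a, c, g, i}  B4 = {a, e, f, i}  B5 = {a, b, c, g}  B6 = {d, g, h, i}
Tree: B1–B2, B1–B3, B1–B4, B3–B5, B2–B6
Every bag has size at most 4, so the width is 4 − 1 = 3 and tw(G) ≤ 3. On the other hand G contains the 4-clique {a, b, c, g}. A clique must lie in a single bag of any decomposition, so no decomposition can have width below 3. Hence tw(G) = 3 exactly.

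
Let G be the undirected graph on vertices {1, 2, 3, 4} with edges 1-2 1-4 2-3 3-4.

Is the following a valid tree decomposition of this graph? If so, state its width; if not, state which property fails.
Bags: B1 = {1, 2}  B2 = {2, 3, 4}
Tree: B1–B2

A tree decomposition must satisfy three properties: every vertex lies in some bag; for every edge, both endpoints lie together in some bag; and for every vertex, the bags containing it form a connected subtree. Here edge (4,1) lies in no bag, so the decomposition is invalid.

No — edge (4,1) lies in no bag.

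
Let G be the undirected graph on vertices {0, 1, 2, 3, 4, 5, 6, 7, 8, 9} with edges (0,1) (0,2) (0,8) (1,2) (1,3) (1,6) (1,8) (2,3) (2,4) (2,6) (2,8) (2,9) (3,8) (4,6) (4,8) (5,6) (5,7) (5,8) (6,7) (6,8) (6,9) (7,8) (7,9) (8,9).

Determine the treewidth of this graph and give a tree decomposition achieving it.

Treewidth 3.
Bags: B1 = {2, 4, 6, 8}  B2 = {1, 2, 6, 8}  B3 = {1, 2, 3, 8}  B4 = {2, 6, 8, 9}  B5 = {0, 1, 2, 8}  B6 = {6, 7, 8, 9}  B7 = {5, 6, 7, 8}
Tree: B1–B2, B2–B3, B2–B4, B3–B5, B4–B6, B6–B7

The largest bag has 4 vertices, giving width 3; this decomposition certifies tw(G) ≤ 3. For the lower bound, the 4 vertices {0, 1, 2, 8} are pairwise adjacent, and any tree decomposition puts a clique entirely inside one bag — forcing width ≥ 3. Hence tw(G) = 3 exactly.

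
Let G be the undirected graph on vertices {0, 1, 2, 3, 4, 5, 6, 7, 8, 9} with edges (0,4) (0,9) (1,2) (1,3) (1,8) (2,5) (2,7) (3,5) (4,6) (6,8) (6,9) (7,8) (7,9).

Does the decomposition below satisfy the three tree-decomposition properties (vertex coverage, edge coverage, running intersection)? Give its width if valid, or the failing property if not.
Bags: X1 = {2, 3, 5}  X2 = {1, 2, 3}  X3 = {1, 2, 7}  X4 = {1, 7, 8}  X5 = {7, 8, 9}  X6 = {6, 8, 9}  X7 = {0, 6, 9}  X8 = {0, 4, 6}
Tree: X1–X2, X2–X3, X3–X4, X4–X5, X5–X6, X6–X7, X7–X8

Every vertex of G appears in some bag (union = {0, 1, 2, 3, 4, 5, 6, 7, 8, 9}); every edge is covered by a bag; and for each vertex v the set of bags containing v is connected in the bag tree. The decomposition is therefore valid. The largest bag has 3 vertices, so the width is 2.

Yes; width 2.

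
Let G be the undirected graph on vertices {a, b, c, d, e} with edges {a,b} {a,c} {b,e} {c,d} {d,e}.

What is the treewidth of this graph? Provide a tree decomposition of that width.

Treewidth 2.
One optimal decomposition is:
Bags: B1 = {a, c, d}  B2 = {a, b, d}  B3 = {b, d, e}
Tree: B1–B2, B2–B3

Each bag holds 3 vertices, so the decomposition has width 2, which upper-bounds the treewidth. Since d–c–a–b–e–d is a cycle in G, G is not acyclic. Forests are exactly the graphs of treewidth ≤ 1, so tw(G) ≥ 2. Hence tw(G) = 2 exactly.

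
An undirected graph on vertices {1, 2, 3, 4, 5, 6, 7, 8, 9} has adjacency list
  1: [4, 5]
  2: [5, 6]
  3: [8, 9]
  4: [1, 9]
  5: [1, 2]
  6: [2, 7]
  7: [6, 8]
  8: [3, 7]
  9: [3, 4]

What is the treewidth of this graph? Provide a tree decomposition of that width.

Treewidth 2.
One optimal decomposition is:
Bags: B1 = {1, 4, 9}  B2 = {1, 5, 9}  B3 = {2, 5, 9}  B4 = {2, 6, 9}  B5 = {6, 7, 9}  B6 = {7, 8, 9}  B7 = {3, 8, 9}
Tree: B1–B2, B2–B3, B3–B4, B4–B5, B5–B6, B6–B7

The largest bag has 3 vertices, giving width 2; this decomposition certifies tw(G) ≤ 2. For the lower bound, G contains the cycle 9–4–1–5–2–6–7–8–3–9, so G is not a forest; only forests have treewidth ≤ 1, hence tw(G) ≥ 2. The upper and lower bounds meet at 2, so that is the treewidth.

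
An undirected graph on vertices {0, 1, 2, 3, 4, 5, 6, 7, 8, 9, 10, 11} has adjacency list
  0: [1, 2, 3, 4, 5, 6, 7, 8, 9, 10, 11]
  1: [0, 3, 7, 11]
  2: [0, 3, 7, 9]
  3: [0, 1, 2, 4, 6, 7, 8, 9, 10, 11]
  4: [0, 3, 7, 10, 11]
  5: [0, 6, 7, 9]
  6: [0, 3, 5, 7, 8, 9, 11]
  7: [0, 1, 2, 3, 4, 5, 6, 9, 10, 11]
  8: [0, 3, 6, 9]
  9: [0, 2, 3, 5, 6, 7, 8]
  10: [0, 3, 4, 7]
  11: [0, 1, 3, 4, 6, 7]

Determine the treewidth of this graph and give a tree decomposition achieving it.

The largest bag has 5 vertices, giving width 4; this decomposition certifies tw(G) ≤ 4. On the other hand G contains the 5-clique {0, 3, 6, 8, 9}. A clique must lie in a single bag of any decomposition, so no decomposition can have width below 4. Hence tw(G) = 4 exactly.

Treewidth 4.
Bags: B1 = {0, 3, 6, 7, 9}  B2 = {0, 5, 6, 7, 9}  B3 = {0, 3, 6, 8, 9}  B4 = {0, 3, 6, 7, 11}  B5 = {0, 3, 4, 7, 11}  B6 = {0, 3, 4, 7, 10}  B7 = {0, 1, 3, 7, 11}  B8 = {0, 2, 3, 7, 9}
Tree: B1–B2, B1–B3, B1–B4, B4–B5, B5–B6, B5–B7, B1–B8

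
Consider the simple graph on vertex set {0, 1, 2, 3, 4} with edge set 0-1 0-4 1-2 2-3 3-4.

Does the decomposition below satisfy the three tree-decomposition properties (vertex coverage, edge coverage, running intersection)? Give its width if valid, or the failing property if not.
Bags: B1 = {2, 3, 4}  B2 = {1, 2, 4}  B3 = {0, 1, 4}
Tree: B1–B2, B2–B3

Checking the three conditions: (i) the bags cover all of {0, 1, 2, 3, 4}; (ii) for each edge, some bag contains both endpoints; (iii) the bags containing any fixed vertex form a subtree. All hold, so the decomposition is valid with width 3 − 1 = 2.

Yes; width 2.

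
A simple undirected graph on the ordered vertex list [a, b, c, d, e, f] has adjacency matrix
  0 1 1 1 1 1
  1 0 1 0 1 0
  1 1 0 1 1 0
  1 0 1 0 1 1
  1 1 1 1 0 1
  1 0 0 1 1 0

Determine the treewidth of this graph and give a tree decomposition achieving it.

Each bag holds 4 vertices, so the decomposition has width 3, which upper-bounds the treewidth. On the other hand G contains the 4-clique {a, c, d, e}. A clique must lie in a single bag of any decomposition, so no decomposition can have width below 3. Combining the bounds, tw(G) = 3.

Treewidth 3.
One such decomposition:
Bags: B1 = {a, b, c, e}  B2 = {a, c, d, e}  B3 = {a, d, e, f}
Tree: B1–B2, B2–B3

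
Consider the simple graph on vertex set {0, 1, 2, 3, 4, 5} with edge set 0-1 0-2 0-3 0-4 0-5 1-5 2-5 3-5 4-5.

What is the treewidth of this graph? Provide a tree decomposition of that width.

Every bag has size at most 3, so the width is 3 − 1 = 2 and tw(G) ≤ 2. On the other hand G contains the 3-clique {0, 1, 5}. A clique must lie in a single bag of any decomposition, so no decomposition can have width below 2. Therefore the treewidth is 2.

Treewidth 2.
One such decomposition:
Bags: B1 = {0, 3, 5}  B2 = {0, 2, 5}  B3 = {0, 4, 5}  B4 = {0, 1, 5}
Tree: B1–B2, B2–B3, B2–B4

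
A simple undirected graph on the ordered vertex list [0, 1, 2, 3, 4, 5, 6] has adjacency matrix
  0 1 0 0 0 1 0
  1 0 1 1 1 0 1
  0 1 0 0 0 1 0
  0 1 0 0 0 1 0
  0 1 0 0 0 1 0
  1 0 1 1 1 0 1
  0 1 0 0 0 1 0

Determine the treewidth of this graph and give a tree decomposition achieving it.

Treewidth 2.
One such decomposition:
Bags: B1 = {0, 1, 5}  B2 = {1, 3, 5}  B3 = {1, 4, 5}  B4 = {1, 2, 5}  B5 = {1, 5, 6}
Tree: B1–B2, B2–B3, B3–B4, B4–B5

Every bag has size at most 3, so the width is 3 − 1 = 2 and tw(G) ≤ 2. For the lower bound, G contains the cycle 1–0–5–3–1, so G is not a forest; only forests have treewidth ≤ 1, hence tw(G) ≥ 2. Combining the bounds, tw(G) = 2.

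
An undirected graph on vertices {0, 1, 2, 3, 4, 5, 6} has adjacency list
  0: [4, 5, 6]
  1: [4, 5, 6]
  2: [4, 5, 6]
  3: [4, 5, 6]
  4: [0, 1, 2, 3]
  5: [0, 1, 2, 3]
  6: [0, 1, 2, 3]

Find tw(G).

3

A width-3 tree decomposition is:
Bags: B1 = {0, 4, 5, 6}  B2 = {2, 4, 5, 6}  B3 = {3, 4, 5, 6}  B4 = {1, 4, 5, 6}
Tree: B1–B2, B2–B3, B3–B4
Each bag holds 4 vertices, so the decomposition has width 3, which upper-bounds the treewidth. For the lower bound: the 4 vertex sets {0,6}, {2,5}, {4}, {3} are disjoint, each induces a connected subgraph, and every pair is joined by at least one edge of G. Contracting each set to a single vertex therefore yields K_{4} as a minor, and since treewidth is minor-monotone, tw(G) ≥ tw(K_{4}) = 3. Therefore the treewidth is 3.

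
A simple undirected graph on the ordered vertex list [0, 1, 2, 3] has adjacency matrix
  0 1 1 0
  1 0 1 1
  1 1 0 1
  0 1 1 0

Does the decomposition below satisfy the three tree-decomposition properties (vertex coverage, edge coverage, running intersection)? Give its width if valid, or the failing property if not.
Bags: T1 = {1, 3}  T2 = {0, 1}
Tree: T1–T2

No — vertex 2 appears in no bag.

A tree decomposition must satisfy three properties: every vertex lies in some bag; for every edge, both endpoints lie together in some bag; and for every vertex, the bags containing it form a connected subtree. Here vertex 2 appears in no bag, so the decomposition is invalid.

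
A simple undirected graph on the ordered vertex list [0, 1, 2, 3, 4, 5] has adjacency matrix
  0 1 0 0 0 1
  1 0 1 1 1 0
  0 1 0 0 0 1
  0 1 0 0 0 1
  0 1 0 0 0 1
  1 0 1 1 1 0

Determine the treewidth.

2

A width-2 tree decomposition is:
Bags: B1 = {1, 3, 5}  B2 = {0, 1, 5}  B3 = {1, 4, 5}  B4 = {1, 2, 5}
Tree: B1–B2, B2–B3, B3–B4
The largest bag has 3 vertices, giving width 2; this decomposition certifies tw(G) ≤ 2. The edges 3–5–0–1–3 form a cycle, so G is not a tree and its treewidth is at least 2. The upper and lower bounds meet at 2, so that is the treewidth.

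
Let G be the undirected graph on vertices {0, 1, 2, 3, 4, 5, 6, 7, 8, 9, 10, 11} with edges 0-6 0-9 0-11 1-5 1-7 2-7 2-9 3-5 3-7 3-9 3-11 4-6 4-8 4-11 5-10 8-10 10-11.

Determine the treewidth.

3

A width-3 tree decomposition is:
Bags: B1 = {4, 6, 8, 10}  B2 = {4, 6, 10, 11}  B3 = {0, 6, 10, 11}  B4 = {0, 5, 10, 11}  B5 = {0, 3, 5, 11}  B6 = {0, 3, 5, 9}  B7 = {1, 3, 5, 9}  B8 = {1, 3, 7, 9}  B9 = {1, 2, 7, 9}
Tree: B1–B2, B2–B3, B3–B4, B4–B5, B5–B6, B6–B7, B7–B8, B8–B9
Every bag has size at most 4, so the width is 4 − 1 = 3 and tw(G) ≤ 3. For the lower bound: the 4 vertex sets {4,6,8}, {10}, {11}, {0,3,5,9} are disjoint, each induces a connected subgraph, and every pair is joined by at least one edge of G. Contracting each set to a single vertex therefore yields K_{4} as a minor, and since treewidth is minor-monotone, tw(G) ≥ tw(K_{4}) = 3. The upper and lower bounds meet at 3, so that is the treewidth.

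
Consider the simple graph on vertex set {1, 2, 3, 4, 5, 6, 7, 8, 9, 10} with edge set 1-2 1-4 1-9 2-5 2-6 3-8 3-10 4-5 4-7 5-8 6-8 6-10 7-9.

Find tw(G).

2

A width-2 tree decomposition is:
Bags: B1 = {1, 7, 9}  B2 = {1, 4, 7}  B3 = {1, 2, 4}  B4 = {2, 4, 5}  B5 = {2, 5, 6}  B6 = {5, 6, 8}  B7 = {6, 8, 10}  B8 = {3, 8, 10}
Tree: B1–B2, B2–B3, B3–B4, B4–B5, B5–B6, B6–B7, B7–B8
Each bag holds 3 vertices, so the decomposition has width 2, which upper-bounds the treewidth. For the lower bound, G contains the cycle 9–7–4–1–9, so G is not a forest; only forests have treewidth ≤ 1, hence tw(G) ≥ 2. Combining the bounds, tw(G) = 2.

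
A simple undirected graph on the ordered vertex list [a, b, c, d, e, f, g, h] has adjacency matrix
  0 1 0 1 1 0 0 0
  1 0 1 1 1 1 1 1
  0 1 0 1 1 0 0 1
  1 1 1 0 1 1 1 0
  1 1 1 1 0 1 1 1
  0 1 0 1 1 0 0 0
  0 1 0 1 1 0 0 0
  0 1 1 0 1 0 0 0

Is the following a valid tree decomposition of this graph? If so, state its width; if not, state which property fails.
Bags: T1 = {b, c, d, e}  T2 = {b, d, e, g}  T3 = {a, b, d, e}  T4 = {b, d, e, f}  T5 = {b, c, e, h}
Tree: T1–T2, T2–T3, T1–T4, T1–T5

Yes; width 3.

Checking the three conditions: (i) the bags cover all of {a, b, c, d, e, f, g, h}; (ii) for each edge, some bag contains both endpoints; (iii) the bags containing any fixed vertex form a subtree. All hold, so the decomposition is valid with width 4 − 1 = 3.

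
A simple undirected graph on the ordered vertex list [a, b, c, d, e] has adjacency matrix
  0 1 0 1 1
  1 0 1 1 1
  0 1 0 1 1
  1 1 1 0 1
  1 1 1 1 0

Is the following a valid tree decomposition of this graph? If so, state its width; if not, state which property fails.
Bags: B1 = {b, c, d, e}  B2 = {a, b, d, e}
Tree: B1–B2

Yes; width 3.

Every vertex of G appears in some bag (union = {a, b, c, d, e}); every edge is covered by a bag; and for each vertex v the set of bags containing v is connected in the bag tree. The decomposition is therefore valid. The largest bag has 4 vertices, so the width is 3.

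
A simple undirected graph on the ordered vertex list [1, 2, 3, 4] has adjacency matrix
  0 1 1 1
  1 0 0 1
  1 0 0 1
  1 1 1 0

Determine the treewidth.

2

A width-2 tree decomposition is:
Bags: B1 = {1, 3, 4}  B2 = {1, 2, 4}
Tree: B1–B2
Each bag holds 3 vertices, so the decomposition has width 2, which upper-bounds the treewidth. On the other hand G contains the 3-clique {1, 2, 4}. A clique must lie in a single bag of any decomposition, so no decomposition can have width below 2. Therefore the treewidth is 2.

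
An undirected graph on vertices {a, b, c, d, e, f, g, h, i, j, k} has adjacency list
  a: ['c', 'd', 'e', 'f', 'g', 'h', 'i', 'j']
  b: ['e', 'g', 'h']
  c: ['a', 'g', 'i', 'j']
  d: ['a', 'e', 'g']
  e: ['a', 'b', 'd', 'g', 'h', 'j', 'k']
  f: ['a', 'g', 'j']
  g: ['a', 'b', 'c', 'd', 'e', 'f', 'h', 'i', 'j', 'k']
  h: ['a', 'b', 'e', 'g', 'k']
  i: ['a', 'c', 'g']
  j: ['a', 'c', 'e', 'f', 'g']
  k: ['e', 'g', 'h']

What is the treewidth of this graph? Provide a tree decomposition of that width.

Treewidth 3.
Bags: B1 = {a, e, g, j}  B2 = {a, c, g, j}  B3 = {a, e, g, h}  B4 = {e, g, h, k}  B5 = {a, c, g, i}  B6 = {a, f, g, j}  B7 = {a, d, e, g}  B8 = {b, e, g, h}
Tree: B1–B2, B1–B3, B3–B4, B2–B5, B2–B6, B1–B7, B4–B8

Each bag holds 4 vertices, so the decomposition has width 3, which upper-bounds the treewidth. For the lower bound, the 4 vertices {a, d, e, g} are pairwise adjacent, and any tree decomposition puts a clique entirely inside one bag — forcing width ≥ 3. Combining the bounds, tw(G) = 3.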